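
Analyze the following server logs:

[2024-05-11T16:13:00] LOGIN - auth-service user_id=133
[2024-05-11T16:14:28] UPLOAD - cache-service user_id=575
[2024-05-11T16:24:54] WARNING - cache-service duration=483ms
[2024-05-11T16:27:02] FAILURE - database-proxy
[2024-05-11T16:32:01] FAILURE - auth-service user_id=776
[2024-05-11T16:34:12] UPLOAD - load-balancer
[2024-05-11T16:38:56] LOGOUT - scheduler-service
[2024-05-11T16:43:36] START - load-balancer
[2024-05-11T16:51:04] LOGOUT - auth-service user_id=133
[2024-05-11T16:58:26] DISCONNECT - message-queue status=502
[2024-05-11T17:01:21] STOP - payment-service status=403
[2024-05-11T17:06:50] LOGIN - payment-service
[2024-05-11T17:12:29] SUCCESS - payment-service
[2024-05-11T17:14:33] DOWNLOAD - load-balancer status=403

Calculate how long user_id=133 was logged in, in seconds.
2284

To calculate session duration:

1. Find LOGIN event for user_id=133: 2024-05-11T16:13:00
2. Find LOGOUT event for user_id=133: 2024-05-11T16:51:04
3. Session duration: 2024-05-11T16:51:04 - 2024-05-11T16:13:00 = 2284 seconds (38 minutes)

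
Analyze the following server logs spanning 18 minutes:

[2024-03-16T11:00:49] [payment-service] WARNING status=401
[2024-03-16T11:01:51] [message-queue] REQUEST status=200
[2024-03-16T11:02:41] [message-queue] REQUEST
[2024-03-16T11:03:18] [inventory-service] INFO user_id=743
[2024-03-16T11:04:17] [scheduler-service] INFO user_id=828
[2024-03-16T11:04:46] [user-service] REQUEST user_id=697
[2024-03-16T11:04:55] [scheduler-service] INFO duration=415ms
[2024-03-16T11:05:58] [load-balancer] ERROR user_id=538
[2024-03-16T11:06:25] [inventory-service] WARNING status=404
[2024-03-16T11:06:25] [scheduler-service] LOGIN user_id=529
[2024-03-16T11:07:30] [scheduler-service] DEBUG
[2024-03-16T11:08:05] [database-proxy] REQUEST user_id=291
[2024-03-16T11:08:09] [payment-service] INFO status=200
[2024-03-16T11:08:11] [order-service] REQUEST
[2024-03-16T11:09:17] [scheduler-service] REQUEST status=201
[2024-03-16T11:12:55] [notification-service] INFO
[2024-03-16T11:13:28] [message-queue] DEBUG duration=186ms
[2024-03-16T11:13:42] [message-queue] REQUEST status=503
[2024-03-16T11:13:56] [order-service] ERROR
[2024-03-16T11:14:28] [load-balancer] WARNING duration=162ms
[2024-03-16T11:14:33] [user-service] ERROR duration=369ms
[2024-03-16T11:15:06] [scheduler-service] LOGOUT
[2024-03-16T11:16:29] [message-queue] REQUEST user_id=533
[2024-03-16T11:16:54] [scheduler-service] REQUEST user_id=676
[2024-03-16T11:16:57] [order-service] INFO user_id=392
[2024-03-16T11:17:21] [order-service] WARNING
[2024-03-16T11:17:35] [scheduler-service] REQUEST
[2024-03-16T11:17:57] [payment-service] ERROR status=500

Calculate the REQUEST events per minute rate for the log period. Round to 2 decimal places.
0.56

To calculate the rate:

1. Count total REQUEST events: 10
2. Total time period: 18 minutes
3. Rate = 10 / 18 = 0.56 events per minute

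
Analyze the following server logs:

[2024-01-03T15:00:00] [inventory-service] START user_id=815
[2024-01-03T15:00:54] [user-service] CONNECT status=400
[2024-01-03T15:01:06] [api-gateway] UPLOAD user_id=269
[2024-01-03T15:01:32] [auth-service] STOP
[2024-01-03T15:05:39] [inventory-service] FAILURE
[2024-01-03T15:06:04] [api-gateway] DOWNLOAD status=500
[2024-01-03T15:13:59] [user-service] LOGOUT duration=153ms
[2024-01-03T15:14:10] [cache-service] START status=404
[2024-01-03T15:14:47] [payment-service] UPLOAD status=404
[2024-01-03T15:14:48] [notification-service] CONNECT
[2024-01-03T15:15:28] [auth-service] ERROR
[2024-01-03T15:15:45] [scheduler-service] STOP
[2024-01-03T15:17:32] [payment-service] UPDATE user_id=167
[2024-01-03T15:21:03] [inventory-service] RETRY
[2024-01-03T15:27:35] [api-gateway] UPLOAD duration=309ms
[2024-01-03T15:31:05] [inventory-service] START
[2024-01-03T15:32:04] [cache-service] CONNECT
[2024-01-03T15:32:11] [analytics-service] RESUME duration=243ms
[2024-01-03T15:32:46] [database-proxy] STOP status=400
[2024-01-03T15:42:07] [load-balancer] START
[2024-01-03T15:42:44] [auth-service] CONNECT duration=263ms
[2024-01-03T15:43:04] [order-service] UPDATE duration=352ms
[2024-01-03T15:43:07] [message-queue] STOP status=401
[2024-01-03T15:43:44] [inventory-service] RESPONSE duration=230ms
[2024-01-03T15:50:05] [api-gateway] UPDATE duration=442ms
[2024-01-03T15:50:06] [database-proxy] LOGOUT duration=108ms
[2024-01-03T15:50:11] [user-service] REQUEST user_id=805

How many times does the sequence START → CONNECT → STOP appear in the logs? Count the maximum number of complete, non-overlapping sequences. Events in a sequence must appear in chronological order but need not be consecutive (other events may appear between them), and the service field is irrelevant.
4

To count sequences:

1. Look for pattern: START → CONNECT → STOP
2. Greedily scan the log in chronological order, matching each sequence element in turn (ignoring service)
3. Each time the full pattern completes, increment the count and restart matching from the next event
4. Complete non-overlapping sequences found: 4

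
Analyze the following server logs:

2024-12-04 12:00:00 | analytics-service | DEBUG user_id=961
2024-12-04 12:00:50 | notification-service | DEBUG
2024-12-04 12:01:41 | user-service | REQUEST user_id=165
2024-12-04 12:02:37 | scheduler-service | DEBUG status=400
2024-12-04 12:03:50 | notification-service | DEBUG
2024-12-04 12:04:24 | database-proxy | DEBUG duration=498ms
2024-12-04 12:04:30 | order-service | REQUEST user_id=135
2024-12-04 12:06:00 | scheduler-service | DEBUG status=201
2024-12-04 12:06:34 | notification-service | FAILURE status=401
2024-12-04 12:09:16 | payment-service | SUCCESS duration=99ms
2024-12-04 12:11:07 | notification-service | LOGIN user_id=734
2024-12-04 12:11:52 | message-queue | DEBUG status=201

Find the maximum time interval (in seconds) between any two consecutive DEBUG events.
352

To find the longest gap:

1. Extract all DEBUG events in chronological order
2. Calculate time differences between consecutive events
3. Find the maximum difference
4. Longest gap: 352 seconds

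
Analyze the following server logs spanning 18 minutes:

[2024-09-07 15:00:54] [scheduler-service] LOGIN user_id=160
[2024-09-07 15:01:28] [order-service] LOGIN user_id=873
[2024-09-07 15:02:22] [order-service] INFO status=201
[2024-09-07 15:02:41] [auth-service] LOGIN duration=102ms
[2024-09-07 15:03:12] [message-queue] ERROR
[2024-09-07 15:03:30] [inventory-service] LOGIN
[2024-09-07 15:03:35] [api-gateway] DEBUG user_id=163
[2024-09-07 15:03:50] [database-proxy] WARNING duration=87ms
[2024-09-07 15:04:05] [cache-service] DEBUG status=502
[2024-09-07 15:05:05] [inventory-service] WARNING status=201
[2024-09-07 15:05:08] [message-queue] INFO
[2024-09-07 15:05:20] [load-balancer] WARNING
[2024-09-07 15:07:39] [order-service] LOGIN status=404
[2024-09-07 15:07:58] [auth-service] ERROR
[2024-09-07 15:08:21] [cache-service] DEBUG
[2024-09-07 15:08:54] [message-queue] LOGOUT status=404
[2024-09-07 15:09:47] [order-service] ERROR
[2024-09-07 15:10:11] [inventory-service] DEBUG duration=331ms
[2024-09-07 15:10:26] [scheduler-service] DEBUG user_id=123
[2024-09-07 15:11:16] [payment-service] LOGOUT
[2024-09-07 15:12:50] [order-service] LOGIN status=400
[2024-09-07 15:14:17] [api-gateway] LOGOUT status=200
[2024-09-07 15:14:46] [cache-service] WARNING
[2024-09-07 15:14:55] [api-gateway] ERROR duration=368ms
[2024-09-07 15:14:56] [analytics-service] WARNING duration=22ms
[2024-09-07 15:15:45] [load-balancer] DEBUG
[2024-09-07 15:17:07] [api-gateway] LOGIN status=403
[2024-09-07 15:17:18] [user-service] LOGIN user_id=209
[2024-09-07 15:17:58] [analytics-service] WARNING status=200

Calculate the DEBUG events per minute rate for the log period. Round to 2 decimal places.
0.33

To calculate the rate:

1. Count total DEBUG events: 6
2. Total time period: 18 minutes
3. Rate = 6 / 18 = 0.33 events per minute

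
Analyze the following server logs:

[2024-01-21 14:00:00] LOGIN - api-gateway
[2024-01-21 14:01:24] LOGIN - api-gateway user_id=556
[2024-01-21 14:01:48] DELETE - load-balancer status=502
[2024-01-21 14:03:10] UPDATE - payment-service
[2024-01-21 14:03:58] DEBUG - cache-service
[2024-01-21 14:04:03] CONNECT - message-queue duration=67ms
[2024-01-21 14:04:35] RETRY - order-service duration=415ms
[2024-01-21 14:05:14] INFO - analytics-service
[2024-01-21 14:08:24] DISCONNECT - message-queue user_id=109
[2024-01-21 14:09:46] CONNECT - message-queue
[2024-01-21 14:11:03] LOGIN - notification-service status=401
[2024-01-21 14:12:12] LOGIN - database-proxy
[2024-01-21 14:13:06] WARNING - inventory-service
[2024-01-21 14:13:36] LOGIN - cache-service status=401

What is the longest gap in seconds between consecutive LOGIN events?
579

To find the longest gap:

1. Extract all LOGIN events in chronological order
2. Calculate time differences between consecutive events
3. Find the maximum difference
4. Longest gap: 579 seconds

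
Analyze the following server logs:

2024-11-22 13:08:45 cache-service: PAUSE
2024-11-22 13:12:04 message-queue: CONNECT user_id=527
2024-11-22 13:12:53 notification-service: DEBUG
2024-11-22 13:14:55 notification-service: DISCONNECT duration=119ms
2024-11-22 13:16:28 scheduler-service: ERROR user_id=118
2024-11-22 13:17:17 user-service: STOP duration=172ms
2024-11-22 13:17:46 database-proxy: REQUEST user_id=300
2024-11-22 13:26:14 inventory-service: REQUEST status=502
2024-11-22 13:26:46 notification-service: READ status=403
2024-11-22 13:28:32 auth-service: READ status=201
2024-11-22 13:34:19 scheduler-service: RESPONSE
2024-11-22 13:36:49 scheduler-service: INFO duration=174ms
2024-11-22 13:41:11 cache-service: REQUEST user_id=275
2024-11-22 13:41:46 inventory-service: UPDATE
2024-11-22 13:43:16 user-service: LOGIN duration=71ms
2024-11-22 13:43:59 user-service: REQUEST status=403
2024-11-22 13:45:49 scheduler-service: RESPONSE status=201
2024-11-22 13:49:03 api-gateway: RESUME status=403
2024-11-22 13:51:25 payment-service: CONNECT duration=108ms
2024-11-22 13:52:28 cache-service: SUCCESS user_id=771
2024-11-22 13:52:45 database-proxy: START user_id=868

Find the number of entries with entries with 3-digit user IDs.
6

To find matching entries:

1. Pattern to match: entries with 3-digit user IDs
2. Scan each log entry for the pattern
3. Count matches: 6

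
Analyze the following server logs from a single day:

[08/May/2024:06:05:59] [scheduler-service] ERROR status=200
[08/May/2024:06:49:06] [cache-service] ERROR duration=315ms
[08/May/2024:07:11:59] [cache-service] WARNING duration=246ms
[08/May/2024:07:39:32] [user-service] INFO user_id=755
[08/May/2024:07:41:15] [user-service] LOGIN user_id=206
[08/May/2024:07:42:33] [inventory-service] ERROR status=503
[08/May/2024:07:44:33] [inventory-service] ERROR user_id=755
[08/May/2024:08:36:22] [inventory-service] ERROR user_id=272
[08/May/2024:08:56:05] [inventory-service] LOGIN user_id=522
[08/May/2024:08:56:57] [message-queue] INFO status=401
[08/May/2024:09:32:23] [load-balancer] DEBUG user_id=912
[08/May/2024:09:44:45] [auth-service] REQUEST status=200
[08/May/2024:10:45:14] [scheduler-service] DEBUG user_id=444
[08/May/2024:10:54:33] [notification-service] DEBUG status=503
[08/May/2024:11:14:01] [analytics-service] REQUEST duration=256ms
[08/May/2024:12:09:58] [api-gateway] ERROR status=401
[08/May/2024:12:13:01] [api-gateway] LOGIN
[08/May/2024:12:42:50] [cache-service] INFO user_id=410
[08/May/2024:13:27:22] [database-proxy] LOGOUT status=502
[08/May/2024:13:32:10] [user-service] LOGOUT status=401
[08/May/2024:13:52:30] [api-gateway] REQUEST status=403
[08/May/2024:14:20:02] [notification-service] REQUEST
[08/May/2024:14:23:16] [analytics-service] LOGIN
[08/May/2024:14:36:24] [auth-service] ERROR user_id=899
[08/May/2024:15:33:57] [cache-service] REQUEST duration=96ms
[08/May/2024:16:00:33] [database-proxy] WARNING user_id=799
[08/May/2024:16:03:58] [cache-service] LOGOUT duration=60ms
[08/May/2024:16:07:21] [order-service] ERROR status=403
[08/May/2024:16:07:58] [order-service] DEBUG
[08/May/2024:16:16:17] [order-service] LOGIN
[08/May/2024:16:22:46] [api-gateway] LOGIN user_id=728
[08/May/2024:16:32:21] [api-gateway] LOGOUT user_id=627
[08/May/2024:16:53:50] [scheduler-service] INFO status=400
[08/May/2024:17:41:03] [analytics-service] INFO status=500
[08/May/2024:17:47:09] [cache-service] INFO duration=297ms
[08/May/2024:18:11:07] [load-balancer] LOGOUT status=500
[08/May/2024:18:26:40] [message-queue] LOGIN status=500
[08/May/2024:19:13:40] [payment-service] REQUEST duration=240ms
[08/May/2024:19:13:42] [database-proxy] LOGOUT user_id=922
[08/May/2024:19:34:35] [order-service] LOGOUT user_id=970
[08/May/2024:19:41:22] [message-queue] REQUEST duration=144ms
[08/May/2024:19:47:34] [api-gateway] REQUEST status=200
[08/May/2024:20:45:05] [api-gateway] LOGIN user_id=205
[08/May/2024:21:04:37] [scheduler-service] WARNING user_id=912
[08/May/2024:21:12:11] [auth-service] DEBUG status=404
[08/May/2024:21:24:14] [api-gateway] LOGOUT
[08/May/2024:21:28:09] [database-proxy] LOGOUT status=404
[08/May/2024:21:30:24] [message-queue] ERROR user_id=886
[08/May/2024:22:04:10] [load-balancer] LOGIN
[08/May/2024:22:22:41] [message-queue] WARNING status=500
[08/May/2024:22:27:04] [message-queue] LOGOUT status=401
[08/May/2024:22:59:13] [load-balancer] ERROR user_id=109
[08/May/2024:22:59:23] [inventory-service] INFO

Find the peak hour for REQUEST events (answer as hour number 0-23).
19

To find the peak hour:

1. Group all REQUEST events by hour
2. Count events in each hour
3. Find hour with maximum count
4. Peak hour: 19 (with 3 events)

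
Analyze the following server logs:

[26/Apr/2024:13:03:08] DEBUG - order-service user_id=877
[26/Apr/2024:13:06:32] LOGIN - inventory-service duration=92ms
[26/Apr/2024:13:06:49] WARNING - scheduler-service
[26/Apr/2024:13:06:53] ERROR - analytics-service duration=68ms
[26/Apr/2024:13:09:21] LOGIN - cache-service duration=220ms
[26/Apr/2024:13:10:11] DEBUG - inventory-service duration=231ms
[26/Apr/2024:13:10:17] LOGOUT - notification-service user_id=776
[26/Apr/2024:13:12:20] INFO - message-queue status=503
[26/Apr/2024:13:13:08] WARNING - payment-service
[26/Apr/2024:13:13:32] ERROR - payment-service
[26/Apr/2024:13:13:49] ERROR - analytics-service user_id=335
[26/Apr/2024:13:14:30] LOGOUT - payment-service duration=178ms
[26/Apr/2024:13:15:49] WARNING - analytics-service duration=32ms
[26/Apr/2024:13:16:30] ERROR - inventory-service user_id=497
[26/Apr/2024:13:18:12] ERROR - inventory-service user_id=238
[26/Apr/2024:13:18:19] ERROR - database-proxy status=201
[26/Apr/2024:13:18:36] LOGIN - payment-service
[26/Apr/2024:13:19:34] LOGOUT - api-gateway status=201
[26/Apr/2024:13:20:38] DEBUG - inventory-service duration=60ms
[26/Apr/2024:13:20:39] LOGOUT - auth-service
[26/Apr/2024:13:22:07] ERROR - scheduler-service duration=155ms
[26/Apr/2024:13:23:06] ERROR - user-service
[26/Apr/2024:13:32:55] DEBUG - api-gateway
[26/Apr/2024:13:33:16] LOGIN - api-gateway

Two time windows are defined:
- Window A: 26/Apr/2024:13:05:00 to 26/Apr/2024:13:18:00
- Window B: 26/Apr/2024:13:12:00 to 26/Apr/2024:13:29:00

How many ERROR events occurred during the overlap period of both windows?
3

To find overlap events:

1. Window A: 26/Apr/2024:13:05:00 to 26/Apr/2024:13:18:00
2. Window B: 26/Apr/2024:13:12:00 to 26/Apr/2024:13:29:00
3. Overlap period: 26/Apr/2024:13:12:00 to 26/Apr/2024:13:18:00
4. Count ERROR events in overlap: 3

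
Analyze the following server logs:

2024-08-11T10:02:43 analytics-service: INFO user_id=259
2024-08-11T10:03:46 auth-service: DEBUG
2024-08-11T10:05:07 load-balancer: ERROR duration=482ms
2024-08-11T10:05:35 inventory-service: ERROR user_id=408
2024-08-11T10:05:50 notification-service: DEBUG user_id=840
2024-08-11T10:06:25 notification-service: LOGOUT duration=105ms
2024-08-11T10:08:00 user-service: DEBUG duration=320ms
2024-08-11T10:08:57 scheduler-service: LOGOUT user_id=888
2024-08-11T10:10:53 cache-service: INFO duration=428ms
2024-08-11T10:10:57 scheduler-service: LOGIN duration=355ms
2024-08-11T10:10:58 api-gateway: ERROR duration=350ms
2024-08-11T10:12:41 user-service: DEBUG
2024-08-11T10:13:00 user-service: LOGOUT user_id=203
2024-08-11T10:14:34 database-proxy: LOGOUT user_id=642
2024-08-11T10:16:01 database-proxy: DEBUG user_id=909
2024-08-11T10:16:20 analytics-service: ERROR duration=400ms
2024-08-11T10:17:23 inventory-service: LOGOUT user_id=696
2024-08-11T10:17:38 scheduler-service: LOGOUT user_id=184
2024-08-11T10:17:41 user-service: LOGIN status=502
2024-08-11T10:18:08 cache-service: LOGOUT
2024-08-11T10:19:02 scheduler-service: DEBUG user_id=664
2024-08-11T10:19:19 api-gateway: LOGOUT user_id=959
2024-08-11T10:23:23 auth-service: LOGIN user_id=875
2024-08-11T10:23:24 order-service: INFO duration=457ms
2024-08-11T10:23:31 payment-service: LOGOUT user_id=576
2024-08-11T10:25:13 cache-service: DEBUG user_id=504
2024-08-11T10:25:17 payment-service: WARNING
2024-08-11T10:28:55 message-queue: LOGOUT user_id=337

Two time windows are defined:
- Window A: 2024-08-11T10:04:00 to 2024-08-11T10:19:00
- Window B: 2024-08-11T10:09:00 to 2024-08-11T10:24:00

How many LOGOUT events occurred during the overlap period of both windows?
5

To find overlap events:

1. Window A: 2024-08-11T10:04:00 to 2024-08-11T10:19:00
2. Window B: 2024-08-11T10:09:00 to 2024-08-11T10:24:00
3. Overlap period: 2024-08-11T10:09:00 to 2024-08-11T10:19:00
4. Count LOGOUT events in overlap: 5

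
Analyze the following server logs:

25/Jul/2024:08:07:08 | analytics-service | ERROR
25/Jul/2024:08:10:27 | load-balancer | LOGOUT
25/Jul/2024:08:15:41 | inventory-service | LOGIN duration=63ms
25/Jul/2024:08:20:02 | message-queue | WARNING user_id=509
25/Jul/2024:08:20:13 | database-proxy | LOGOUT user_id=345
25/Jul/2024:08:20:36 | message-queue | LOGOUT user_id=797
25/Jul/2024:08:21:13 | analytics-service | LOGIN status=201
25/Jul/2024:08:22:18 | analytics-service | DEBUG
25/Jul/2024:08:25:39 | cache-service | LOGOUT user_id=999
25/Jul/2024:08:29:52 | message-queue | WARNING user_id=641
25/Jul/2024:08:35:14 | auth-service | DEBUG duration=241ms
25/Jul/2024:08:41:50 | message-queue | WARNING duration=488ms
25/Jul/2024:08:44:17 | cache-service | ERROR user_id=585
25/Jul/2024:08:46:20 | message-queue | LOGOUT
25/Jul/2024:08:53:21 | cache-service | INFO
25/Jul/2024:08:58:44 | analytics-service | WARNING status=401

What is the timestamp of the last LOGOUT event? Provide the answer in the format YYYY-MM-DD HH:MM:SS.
2024-07-25 08:46:20

To find the last event:

1. Filter for all LOGOUT events
2. Sort by timestamp
3. Select the last one
4. Timestamp: 2024-07-25 08:46:20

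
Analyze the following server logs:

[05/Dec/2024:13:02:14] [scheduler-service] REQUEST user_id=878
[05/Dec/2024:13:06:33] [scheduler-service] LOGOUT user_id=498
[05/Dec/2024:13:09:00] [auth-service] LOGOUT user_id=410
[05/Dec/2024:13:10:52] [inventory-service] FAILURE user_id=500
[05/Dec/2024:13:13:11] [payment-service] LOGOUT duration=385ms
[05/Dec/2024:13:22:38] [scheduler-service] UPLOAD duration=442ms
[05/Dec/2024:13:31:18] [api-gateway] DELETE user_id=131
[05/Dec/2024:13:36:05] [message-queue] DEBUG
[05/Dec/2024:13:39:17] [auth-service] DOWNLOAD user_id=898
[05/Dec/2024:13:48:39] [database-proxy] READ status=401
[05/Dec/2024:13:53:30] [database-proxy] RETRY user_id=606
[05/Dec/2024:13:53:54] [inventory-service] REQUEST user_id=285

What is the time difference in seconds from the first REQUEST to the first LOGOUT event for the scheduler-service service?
259

To find the time between events:

1. Locate the first REQUEST event for scheduler-service: 05/Dec/2024:13:02:14
2. Locate the first LOGOUT event for scheduler-service: 05/Dec/2024:13:06:33
3. Calculate the difference: 05/Dec/2024:13:06:33 - 05/Dec/2024:13:02:14 = 259 seconds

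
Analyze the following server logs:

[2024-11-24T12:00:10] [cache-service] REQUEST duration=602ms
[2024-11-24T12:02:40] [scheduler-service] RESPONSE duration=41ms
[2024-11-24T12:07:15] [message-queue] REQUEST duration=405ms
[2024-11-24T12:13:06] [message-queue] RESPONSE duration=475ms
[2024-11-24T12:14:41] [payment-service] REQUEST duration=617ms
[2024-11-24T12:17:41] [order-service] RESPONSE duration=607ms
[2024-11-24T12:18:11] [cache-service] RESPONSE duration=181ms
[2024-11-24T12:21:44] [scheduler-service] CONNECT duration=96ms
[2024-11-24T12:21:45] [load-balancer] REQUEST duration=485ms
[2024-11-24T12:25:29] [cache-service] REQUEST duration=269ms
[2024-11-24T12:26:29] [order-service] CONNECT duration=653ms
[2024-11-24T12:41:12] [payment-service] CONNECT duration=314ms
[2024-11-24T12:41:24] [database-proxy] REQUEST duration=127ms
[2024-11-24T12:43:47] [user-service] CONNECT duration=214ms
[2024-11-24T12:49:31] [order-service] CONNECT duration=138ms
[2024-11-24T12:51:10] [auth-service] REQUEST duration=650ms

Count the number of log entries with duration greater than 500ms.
5

To count timeouts:

1. Threshold: 500ms
2. Extract duration from each log entry
3. Count entries where duration > 500
4. Timeout count: 5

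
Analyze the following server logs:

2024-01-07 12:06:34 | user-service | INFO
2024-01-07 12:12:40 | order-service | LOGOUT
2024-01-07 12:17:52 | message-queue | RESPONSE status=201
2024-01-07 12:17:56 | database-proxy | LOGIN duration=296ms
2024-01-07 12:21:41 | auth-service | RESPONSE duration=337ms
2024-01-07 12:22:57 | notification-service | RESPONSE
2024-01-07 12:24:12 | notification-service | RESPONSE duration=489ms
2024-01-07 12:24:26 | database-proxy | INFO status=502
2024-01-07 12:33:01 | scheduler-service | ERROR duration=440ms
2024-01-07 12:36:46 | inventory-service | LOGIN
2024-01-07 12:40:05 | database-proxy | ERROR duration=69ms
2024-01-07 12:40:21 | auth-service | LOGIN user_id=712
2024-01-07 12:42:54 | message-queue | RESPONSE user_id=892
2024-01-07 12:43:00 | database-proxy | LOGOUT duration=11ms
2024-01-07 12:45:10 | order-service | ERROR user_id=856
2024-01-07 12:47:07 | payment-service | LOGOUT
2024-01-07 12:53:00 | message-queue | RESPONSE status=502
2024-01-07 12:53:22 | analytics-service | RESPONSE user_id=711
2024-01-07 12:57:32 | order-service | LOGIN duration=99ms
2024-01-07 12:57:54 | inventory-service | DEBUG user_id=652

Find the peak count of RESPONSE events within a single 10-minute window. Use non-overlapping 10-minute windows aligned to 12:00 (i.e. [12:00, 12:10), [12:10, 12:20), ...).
3

To find the burst window:

1. Divide the log period into non-overlapping 10-minute windows starting at 12:00
2. Count RESPONSE events in each window
3. Find the window with maximum count
4. Maximum events in a window: 3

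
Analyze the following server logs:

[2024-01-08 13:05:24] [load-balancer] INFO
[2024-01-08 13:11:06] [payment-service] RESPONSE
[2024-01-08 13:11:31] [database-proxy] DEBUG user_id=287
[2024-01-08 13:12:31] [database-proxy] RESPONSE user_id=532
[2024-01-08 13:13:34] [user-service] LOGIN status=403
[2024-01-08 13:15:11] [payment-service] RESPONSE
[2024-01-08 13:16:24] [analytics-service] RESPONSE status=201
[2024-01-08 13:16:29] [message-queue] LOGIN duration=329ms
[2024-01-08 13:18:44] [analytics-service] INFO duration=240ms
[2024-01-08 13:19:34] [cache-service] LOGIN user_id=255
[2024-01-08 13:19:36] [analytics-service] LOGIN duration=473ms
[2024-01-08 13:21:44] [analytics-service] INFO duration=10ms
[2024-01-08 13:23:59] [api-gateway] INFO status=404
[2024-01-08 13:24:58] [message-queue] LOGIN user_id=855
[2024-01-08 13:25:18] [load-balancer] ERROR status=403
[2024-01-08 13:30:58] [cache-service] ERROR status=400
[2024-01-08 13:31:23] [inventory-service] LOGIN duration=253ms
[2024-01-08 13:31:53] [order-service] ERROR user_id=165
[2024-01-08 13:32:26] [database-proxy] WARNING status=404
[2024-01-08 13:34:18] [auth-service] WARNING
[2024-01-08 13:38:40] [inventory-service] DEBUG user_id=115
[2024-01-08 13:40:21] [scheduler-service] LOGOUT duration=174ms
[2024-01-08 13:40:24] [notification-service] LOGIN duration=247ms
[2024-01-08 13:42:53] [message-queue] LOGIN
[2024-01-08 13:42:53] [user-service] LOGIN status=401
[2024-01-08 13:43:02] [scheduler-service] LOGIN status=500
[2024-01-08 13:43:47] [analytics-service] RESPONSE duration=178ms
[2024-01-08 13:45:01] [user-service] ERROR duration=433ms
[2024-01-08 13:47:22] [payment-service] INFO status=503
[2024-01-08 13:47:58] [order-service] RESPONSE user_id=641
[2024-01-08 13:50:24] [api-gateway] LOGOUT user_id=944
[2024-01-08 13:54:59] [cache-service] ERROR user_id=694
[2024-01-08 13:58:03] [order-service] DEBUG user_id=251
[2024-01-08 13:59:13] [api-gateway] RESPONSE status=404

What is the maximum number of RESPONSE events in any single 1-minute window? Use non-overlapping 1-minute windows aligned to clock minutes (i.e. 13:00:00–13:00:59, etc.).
1

To find the burst window:

1. Divide the log period into non-overlapping 1-minute windows starting at 13:00
2. Count RESPONSE events in each window
3. Find the window with maximum count
4. Maximum events in a window: 1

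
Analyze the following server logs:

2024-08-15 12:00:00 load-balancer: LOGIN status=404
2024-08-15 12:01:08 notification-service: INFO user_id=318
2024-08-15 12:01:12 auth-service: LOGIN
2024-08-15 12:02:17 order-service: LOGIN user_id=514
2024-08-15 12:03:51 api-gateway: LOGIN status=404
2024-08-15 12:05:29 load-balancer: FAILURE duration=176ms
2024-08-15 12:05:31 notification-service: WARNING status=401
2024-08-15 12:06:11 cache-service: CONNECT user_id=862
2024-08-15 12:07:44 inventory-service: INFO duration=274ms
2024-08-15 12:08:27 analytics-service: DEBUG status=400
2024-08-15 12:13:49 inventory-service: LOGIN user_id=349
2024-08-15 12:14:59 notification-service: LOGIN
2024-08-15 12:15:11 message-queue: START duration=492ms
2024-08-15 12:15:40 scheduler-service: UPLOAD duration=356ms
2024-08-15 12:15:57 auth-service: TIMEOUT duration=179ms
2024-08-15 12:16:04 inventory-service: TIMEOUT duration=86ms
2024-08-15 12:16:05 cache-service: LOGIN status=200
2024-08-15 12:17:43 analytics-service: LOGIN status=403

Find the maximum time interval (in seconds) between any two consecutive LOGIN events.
598

To find the longest gap:

1. Extract all LOGIN events in chronological order
2. Calculate time differences between consecutive events
3. Find the maximum difference
4. Longest gap: 598 seconds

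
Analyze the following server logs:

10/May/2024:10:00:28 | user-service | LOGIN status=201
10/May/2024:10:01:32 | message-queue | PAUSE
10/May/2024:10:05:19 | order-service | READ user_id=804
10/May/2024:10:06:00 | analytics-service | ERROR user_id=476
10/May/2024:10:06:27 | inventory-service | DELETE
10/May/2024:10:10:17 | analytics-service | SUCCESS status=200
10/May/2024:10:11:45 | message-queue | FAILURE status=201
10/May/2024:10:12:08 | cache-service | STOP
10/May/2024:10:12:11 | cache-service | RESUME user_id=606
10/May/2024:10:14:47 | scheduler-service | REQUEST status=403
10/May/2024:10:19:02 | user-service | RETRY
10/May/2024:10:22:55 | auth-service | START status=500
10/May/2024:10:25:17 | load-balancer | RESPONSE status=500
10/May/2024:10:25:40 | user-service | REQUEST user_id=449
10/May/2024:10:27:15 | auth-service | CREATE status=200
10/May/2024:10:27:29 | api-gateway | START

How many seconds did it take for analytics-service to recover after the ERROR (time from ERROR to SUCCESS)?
257

To calculate recovery time:

1. Find ERROR event for analytics-service: 10/May/2024:10:06:00
2. Find next SUCCESS event for analytics-service: 10/May/2024:10:10:17
3. Recovery time: 10/May/2024:10:10:17 - 10/May/2024:10:06:00 = 257 seconds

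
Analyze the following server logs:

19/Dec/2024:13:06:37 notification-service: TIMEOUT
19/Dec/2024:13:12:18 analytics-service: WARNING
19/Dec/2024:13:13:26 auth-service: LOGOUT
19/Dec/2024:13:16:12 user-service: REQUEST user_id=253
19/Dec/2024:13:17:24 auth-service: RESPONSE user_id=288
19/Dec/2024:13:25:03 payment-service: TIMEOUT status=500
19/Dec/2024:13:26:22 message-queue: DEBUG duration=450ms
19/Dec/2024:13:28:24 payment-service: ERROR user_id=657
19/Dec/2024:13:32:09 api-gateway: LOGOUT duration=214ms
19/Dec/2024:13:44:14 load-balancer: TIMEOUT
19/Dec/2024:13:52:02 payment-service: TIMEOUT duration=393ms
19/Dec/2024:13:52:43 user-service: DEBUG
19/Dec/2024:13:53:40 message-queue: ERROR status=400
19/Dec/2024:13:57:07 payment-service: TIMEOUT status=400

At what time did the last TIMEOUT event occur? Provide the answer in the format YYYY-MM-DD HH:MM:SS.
2024-12-19 13:57:07

To find the last event:

1. Filter for all TIMEOUT events
2. Sort by timestamp
3. Select the last one
4. Timestamp: 2024-12-19 13:57:07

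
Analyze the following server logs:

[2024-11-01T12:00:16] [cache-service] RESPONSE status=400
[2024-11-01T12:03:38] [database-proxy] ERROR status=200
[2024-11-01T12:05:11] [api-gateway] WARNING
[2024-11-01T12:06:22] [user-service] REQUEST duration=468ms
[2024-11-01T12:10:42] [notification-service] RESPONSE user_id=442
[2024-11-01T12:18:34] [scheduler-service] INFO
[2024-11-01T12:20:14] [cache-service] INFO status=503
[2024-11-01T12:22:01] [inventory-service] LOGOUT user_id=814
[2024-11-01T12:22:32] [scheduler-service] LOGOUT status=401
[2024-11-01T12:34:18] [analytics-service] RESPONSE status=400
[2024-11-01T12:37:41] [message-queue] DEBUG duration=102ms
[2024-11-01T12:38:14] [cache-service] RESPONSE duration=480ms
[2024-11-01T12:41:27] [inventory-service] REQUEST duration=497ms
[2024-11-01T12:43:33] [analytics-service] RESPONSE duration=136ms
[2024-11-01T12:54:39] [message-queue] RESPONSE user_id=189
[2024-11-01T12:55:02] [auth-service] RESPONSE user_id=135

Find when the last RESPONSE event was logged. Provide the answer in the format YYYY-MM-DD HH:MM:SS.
2024-11-01 12:55:02

To find the last event:

1. Filter for all RESPONSE events
2. Sort by timestamp
3. Select the last one
4. Timestamp: 2024-11-01 12:55:02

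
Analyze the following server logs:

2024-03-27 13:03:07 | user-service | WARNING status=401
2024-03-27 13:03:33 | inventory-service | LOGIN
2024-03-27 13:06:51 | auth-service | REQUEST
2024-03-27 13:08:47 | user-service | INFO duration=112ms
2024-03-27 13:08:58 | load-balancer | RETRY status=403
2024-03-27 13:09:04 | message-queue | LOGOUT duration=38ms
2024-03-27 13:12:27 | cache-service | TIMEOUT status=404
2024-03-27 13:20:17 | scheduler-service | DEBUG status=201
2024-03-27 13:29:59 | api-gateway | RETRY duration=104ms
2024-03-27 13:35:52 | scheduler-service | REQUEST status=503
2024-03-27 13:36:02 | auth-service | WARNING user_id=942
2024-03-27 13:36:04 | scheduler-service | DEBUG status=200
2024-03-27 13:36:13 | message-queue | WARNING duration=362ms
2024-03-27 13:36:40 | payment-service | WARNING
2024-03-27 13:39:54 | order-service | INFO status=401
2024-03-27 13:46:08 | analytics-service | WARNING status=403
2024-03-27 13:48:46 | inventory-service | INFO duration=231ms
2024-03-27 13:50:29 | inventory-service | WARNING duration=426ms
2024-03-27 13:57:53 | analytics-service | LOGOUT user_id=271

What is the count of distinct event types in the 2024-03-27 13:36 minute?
2

To count unique event types:

1. Filter events in the minute starting at 2024-03-27 13:36
2. Extract event types from matching entries
3. Count unique types: 2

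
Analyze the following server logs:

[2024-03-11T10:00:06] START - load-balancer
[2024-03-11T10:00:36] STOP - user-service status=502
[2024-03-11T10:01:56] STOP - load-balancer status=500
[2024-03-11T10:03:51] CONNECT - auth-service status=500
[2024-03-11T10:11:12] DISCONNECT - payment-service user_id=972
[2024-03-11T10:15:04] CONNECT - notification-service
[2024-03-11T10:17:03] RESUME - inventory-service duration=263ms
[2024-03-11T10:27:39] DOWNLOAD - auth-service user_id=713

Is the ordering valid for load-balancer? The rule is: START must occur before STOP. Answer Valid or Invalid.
Valid

To validate ordering:

1. Required order: START → STOP
2. Rule: START must occur before STOP
3. Check actual order of events for load-balancer
4. Result: Valid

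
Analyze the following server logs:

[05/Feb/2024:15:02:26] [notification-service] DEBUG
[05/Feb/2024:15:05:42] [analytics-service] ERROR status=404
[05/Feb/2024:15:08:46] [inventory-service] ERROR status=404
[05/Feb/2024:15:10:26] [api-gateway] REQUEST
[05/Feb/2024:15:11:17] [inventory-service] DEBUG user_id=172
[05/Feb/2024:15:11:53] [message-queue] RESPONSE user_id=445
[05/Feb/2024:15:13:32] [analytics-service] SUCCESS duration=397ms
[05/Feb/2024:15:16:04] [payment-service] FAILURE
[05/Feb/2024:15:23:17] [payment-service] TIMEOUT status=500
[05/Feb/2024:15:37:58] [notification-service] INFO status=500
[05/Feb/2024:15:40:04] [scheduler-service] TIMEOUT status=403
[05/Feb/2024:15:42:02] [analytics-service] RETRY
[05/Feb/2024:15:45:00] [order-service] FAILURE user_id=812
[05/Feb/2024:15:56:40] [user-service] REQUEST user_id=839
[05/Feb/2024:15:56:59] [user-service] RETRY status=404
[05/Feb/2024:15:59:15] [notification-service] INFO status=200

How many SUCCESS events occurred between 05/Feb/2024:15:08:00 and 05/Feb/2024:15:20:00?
1

To count events in the time window:

1. Window boundaries: 05/Feb/2024:15:08:00 to 05/Feb/2024:15:20:00
2. Filter for SUCCESS events within this window
3. Count matching events: 1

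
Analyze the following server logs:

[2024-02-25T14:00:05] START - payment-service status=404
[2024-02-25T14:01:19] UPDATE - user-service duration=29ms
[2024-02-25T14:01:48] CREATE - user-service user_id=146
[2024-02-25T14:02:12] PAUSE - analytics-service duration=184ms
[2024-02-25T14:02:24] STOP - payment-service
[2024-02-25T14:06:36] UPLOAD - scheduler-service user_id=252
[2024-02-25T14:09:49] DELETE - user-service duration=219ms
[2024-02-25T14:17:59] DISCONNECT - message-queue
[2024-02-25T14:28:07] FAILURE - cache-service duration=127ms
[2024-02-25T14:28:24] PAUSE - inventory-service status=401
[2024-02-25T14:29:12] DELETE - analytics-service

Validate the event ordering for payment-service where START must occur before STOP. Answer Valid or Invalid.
Valid

To validate ordering:

1. Required order: START → STOP
2. Rule: START must occur before STOP
3. Check actual order of events for payment-service
4. Result: Valid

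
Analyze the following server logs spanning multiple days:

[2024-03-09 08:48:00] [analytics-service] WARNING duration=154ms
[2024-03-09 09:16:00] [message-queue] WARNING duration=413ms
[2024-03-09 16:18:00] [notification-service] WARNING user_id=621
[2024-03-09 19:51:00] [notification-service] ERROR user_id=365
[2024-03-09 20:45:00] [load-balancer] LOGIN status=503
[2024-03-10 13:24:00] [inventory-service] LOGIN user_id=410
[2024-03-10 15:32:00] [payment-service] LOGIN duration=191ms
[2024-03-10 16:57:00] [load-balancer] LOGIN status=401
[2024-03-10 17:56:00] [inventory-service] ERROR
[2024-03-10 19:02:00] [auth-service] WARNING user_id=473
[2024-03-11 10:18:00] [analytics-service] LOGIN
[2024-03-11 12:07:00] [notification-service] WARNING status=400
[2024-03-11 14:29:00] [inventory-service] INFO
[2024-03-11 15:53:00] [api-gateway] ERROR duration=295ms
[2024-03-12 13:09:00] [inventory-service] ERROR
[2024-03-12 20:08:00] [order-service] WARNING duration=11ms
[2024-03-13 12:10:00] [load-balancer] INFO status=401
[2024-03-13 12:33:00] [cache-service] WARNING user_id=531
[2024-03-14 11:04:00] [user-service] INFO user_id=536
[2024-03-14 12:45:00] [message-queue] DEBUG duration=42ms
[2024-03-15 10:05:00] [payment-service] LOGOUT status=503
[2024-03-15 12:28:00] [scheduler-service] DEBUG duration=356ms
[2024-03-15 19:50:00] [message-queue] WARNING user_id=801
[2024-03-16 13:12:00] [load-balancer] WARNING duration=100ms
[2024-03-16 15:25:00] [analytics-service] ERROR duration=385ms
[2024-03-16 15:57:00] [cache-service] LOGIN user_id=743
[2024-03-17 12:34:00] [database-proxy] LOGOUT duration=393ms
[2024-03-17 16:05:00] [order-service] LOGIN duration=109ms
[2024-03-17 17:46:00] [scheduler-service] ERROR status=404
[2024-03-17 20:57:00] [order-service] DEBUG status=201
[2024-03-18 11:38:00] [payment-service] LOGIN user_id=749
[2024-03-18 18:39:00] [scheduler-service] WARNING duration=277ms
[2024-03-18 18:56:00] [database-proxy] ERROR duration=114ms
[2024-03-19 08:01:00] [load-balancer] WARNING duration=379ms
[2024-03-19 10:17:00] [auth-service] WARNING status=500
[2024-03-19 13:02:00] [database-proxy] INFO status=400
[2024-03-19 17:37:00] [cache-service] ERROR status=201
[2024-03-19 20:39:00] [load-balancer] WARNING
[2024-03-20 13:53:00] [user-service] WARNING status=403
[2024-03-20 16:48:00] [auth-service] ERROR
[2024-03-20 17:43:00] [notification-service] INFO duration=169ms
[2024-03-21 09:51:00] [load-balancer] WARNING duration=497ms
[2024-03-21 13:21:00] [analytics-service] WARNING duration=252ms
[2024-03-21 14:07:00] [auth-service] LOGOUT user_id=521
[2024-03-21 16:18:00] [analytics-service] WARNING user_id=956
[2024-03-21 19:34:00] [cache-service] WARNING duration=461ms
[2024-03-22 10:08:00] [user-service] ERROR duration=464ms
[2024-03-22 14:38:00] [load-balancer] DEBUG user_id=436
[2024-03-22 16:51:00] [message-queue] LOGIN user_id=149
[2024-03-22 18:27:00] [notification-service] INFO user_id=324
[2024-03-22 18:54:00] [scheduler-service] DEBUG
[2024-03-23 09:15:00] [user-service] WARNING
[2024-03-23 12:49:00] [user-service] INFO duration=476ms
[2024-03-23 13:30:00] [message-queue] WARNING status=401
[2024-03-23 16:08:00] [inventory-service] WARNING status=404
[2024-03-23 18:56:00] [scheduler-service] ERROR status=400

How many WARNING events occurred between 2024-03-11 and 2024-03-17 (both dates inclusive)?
5

To filter by date range:

1. Date range: 2024-03-11 through 2024-03-17, both dates inclusive
2. Filter for WARNING events whose date falls in this range
3. Count matching events: 5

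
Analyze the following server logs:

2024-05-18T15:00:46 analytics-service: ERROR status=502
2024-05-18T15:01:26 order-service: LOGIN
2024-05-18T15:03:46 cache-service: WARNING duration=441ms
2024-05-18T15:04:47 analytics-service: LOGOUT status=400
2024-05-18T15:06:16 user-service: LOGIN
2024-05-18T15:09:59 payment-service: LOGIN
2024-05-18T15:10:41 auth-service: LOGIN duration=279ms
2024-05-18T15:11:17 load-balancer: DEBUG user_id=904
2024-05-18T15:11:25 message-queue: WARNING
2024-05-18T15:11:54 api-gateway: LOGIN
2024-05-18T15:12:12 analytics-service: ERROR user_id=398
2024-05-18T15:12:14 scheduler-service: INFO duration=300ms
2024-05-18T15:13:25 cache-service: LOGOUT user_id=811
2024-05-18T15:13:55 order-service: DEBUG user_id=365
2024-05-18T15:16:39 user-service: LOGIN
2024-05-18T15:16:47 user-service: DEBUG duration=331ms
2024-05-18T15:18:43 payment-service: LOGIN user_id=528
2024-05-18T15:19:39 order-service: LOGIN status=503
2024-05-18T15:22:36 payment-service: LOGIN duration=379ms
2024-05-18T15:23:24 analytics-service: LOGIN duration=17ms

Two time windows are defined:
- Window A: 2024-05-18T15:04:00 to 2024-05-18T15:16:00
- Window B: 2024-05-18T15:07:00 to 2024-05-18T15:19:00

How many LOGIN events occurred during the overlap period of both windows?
3

To find overlap events:

1. Window A: 2024-05-18T15:04:00 to 2024-05-18T15:16:00
2. Window B: 2024-05-18T15:07:00 to 2024-05-18T15:19:00
3. Overlap period: 2024-05-18T15:07:00 to 2024-05-18T15:16:00
4. Count LOGIN events in overlap: 3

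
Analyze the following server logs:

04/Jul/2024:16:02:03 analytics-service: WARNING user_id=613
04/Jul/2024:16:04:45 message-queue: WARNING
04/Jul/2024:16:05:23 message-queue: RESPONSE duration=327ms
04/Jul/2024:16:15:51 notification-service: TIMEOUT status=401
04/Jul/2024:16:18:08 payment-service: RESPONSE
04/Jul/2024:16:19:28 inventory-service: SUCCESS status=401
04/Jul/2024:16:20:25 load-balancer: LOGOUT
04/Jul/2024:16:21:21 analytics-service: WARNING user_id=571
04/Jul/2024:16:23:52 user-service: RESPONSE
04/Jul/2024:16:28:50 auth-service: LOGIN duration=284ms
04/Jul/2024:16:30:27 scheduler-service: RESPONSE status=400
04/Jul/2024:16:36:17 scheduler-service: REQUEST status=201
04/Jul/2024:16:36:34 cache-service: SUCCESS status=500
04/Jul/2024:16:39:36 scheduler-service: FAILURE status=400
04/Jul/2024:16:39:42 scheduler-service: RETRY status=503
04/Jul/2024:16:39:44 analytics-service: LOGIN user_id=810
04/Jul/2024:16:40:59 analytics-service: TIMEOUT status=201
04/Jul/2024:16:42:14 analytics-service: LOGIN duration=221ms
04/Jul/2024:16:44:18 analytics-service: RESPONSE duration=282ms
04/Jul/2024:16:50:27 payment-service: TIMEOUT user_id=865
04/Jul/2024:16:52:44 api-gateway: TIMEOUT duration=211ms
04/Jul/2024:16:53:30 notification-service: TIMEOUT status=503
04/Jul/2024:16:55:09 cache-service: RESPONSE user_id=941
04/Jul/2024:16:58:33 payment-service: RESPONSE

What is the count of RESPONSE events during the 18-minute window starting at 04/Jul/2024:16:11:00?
2

To count events in the time window:

1. Window boundaries: 04/Jul/2024:16:11:00 to 04/Jul/2024:16:29:00
2. Filter for RESPONSE events within this window
3. Count matching events: 2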